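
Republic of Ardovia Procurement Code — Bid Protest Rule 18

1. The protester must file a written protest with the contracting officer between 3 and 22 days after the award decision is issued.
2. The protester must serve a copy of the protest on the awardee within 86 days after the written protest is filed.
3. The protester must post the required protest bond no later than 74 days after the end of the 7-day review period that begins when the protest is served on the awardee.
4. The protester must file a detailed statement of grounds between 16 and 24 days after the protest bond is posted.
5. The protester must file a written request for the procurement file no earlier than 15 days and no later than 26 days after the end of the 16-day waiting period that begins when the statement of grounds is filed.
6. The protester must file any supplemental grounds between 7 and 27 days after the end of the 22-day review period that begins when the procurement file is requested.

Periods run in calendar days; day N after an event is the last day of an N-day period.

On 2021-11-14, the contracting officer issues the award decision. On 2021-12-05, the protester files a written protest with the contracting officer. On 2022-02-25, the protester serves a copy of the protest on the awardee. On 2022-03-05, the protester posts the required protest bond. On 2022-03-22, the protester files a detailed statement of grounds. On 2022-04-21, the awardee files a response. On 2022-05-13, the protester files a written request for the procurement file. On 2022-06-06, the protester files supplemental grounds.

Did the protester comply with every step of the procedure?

Step 1: the window is 3–22 days after 2021-11-14 (when the award decision is issued), so 2021-11-17 through 2021-12-06; done 2021-12-05, which is between those dates.
Step 2: 86 days after 2021-12-05 (when the written protest is filed) is 2022-03-01; completed 2022-02-25, before the deadline.
Step 3: 74 days after 2022-03-04 (end of the 7-day review period, which began when the protest is served on the awardee on 2022-02-25) is 2022-05-17; completed 2022-03-05, before the deadline.
Step 4: the window is 16–24 days after 2022-03-05 (when the protest bond is posted), so 2022-03-21 through 2022-03-29; done 2022-03-22 — within the window.
Step 5: the window is 15–26 days after 2022-04-07 (end of the 16-day waiting period, which began when the statement of grounds is filed on 2022-03-22), so 2022-04-22 through 2022-05-03; done 2022-05-13 — 10 days after the window closed.
The procedure was therefore not followed at step 5.

No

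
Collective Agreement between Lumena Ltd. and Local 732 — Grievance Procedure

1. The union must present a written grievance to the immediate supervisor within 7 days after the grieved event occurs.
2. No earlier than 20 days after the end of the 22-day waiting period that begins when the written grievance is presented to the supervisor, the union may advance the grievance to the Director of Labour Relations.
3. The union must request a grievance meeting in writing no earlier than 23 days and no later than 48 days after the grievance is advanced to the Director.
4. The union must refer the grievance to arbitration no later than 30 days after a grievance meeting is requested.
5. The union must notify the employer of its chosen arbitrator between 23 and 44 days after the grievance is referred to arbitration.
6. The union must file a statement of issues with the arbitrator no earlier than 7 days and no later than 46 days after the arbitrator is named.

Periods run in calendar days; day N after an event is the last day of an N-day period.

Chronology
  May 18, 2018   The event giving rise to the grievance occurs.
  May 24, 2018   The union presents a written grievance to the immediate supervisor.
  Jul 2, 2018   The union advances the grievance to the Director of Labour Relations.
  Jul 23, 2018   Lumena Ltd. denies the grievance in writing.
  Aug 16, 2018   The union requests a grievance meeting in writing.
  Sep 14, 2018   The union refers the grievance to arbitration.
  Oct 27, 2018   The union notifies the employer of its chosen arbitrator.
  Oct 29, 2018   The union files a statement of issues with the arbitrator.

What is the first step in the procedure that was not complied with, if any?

Step 2

(1) due by May 18, 2018 + 7 days = May 25, 2018; May 24, 2018 is within that limit.
(2) permitted from Jun 15, 2018 + 20 days = Jul 5, 2018 onward; acted on Jul 2, 2018, 3 days prematurely.
The procedure was therefore not followed at step 2.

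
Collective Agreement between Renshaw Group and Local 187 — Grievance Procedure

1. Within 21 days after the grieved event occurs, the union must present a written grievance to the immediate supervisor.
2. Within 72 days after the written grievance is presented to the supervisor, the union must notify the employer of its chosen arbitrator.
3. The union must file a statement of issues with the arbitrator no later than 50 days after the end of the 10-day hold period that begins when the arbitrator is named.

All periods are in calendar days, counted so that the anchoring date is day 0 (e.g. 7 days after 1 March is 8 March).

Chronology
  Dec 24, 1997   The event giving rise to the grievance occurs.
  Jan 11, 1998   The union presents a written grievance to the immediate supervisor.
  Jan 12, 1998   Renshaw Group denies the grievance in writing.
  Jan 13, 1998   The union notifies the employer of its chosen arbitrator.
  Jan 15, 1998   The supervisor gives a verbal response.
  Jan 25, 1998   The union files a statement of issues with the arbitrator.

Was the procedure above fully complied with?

Yes

(1) due by Dec 24, 1997 + 21 days = Jan 14, 1998; done Jan 11, 1998 — timely.
(2) due by Jan 11, 1998 + 72 days = Mar 24, 1998; done Jan 13, 1998 — timely.
(3) due by Jan 23, 1998 + 50 days = Mar 14, 1998; completed Jan 25, 1998, before the deadline.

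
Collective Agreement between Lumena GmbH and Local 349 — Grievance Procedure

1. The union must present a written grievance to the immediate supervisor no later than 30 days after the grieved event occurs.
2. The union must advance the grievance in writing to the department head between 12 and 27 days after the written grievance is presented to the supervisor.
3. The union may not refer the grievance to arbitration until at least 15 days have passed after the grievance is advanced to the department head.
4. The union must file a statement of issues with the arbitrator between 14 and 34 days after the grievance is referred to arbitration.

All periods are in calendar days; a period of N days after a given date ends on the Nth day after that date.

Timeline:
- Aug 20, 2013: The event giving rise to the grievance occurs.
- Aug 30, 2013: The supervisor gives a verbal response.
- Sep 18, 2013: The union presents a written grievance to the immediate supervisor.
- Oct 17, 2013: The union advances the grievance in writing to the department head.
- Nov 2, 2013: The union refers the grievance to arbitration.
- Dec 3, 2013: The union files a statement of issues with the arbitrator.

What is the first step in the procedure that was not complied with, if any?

Step 2

(1) due by Aug 20, 2013 + 30 days = Sep 19, 2013; completed Sep 18, 2013, before the deadline.
(2) the permitted window runs from Sep 18, 2013 + 12 = Sep 30, 2013 to Sep 18, 2013 + 27 = Oct 15, 2013; Oct 17, 2013 is 2 days past the end of the window.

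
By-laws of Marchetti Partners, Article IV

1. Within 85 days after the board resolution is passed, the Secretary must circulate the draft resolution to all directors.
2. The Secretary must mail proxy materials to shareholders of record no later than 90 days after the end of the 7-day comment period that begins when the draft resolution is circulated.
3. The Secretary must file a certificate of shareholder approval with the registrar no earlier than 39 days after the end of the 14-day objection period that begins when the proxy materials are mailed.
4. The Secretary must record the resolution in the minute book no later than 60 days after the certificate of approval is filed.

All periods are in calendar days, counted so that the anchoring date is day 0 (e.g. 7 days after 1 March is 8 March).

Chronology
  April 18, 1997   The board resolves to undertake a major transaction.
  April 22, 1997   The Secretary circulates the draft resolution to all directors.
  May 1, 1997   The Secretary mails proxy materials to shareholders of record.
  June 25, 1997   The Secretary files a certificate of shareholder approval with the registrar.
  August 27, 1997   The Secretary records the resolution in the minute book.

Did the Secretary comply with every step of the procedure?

Step 1: 85 days after April 18, 1997 (when the board resolution is passed) is July 12, 1997; April 22, 1997 is within that limit.
Step 2: 90 days after April 29, 1997 (end of the 7-day comment period, which began when the draft resolution is circulated on April 22, 1997) is July 28, 1997; completed May 1, 1997, before the deadline.
Step 3: the earliest permitted date is 39 days after May 15, 1997 (end of the 14-day objection period, which began when the proxy materials are mailed on May 1, 1997), i.e. June 23, 1997; done June 25, 1997 — permitted.
Step 4: 60 days after June 25, 1997 (when the certificate of approval is filed) is August 24, 1997; done August 27, 1997 — 3 days late.
No need to go further; step 4 was not satisfied.

No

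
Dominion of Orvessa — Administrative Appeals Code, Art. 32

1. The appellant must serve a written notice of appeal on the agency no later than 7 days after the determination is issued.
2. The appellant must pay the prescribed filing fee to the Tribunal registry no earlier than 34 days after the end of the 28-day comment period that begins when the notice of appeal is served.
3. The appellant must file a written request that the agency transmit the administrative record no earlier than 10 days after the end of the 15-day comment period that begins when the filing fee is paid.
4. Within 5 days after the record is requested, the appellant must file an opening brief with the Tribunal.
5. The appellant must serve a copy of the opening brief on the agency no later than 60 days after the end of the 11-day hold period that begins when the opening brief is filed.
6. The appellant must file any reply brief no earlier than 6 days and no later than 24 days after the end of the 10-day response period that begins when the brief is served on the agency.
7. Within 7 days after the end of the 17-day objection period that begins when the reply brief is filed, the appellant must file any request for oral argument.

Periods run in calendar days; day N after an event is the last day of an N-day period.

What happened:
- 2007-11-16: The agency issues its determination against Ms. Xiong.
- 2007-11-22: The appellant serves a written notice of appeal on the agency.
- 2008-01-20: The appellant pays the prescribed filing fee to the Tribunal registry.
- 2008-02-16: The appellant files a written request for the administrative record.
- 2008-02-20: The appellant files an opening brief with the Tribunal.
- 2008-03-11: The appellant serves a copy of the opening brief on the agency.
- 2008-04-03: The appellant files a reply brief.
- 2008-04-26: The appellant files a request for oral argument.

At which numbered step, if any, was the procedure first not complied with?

Step 2

Step 1: 7 days after 2007-11-16 (when the determination is issued) is 2007-11-23; completed 2007-11-22, before the deadline.
Step 2: the earliest permitted date is 34 days after 2007-12-20 (end of the 28-day comment period, which began when the notice of appeal is served on 2007-11-22), i.e. 2008-01-23; done 2008-01-20 — 3 days too early.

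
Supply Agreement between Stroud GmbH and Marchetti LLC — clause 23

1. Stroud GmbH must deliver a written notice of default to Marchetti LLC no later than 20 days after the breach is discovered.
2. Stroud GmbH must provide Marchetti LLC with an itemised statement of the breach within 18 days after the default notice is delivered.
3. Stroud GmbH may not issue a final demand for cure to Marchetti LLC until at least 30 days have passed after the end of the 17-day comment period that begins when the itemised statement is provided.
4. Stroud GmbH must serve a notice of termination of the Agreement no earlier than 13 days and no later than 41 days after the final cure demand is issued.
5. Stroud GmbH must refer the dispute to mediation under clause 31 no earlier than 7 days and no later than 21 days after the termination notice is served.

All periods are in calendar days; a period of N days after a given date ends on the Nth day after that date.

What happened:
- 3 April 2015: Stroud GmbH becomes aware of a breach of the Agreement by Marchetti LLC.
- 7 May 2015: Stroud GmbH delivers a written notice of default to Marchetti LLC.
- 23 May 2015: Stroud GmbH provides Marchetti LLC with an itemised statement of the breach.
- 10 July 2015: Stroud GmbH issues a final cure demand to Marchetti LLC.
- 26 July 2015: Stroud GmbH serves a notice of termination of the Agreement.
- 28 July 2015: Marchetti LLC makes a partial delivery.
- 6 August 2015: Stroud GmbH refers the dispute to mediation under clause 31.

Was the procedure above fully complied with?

No

Step 1 — counting 20 days from 3 April 2015 (when the breach is discovered) gives a deadline of 23 April 2015; done 7 May 2015 — 14 days late.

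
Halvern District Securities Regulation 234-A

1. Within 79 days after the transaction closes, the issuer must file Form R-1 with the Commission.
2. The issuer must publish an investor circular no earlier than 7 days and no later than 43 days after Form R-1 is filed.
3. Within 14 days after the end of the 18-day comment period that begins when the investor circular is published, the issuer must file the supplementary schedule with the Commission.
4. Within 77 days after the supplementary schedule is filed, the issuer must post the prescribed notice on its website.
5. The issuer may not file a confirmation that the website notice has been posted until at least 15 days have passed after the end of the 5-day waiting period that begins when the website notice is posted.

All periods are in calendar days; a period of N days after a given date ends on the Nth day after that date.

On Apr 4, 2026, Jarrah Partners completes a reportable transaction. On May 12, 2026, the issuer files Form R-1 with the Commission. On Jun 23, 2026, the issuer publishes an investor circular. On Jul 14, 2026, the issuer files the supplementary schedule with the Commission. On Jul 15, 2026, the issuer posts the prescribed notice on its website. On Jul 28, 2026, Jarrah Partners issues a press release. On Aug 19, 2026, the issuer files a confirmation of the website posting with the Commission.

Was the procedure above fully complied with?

Yes

(1) due by Apr 4, 2026 + 79 days = Jun 22, 2026; May 12, 2026 is within that limit.
(2) the permitted window runs from May 12, 2026 + 7 = May 19, 2026 to May 12, 2026 + 43 = Jun 24, 2026; done Jun 23, 2026 — within the window.
(3) due by Jul 11, 2026 + 14 days = Jul 25, 2026; completed Jul 14, 2026, before the deadline.
(4) due by Jul 14, 2026 + 77 days = Sep 29, 2026; Jul 15, 2026 is within that limit.
(5) permitted from Jul 20, 2026 + 15 days = Aug 4, 2026 onward; done Aug 19, 2026, after the minimum wait.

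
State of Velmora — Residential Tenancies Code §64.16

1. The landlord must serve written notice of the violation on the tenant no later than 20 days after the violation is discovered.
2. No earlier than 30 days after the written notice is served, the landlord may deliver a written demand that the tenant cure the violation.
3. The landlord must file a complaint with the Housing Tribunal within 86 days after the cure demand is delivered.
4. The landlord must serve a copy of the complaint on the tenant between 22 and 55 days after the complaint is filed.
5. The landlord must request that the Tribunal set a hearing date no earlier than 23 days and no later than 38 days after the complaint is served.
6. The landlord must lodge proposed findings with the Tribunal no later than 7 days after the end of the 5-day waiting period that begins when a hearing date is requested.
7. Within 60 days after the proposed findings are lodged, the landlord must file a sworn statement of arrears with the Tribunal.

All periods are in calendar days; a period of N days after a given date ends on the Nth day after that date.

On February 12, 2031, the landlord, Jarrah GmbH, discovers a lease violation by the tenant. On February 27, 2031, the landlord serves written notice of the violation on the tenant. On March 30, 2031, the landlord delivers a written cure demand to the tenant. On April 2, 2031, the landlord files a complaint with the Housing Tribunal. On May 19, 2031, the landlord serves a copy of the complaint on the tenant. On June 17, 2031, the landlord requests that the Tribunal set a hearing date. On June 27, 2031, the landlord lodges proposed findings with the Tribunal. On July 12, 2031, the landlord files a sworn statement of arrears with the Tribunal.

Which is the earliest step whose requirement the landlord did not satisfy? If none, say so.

None — every step was satisfied

(1) due by February 12, 2031 + 20 days = March 4, 2031; completed February 27, 2031, before the deadline.
(2) permitted from February 27, 2031 + 30 days = March 29, 2031 onward; done March 30, 2031, after the minimum wait.
(3) due by March 30, 2031 + 86 days = June 24, 2031; done April 2, 2031 — timely.
(4) the permitted window runs from April 2, 2031 + 22 = April 24, 2031 to April 2, 2031 + 55 = May 27, 2031; done May 19, 2031 — within the window.
(5) the permitted window runs from May 19, 2031 + 23 = June 11, 2031 to May 19, 2031 + 38 = June 26, 2031; done June 17, 2031, which is between those dates.
(6) due by June 22, 2031 + 7 days = June 29, 2031; completed June 27, 2031, before the deadline.
(7) due by June 27, 2031 + 60 days = August 26, 2031; July 12, 2031 is within that limit.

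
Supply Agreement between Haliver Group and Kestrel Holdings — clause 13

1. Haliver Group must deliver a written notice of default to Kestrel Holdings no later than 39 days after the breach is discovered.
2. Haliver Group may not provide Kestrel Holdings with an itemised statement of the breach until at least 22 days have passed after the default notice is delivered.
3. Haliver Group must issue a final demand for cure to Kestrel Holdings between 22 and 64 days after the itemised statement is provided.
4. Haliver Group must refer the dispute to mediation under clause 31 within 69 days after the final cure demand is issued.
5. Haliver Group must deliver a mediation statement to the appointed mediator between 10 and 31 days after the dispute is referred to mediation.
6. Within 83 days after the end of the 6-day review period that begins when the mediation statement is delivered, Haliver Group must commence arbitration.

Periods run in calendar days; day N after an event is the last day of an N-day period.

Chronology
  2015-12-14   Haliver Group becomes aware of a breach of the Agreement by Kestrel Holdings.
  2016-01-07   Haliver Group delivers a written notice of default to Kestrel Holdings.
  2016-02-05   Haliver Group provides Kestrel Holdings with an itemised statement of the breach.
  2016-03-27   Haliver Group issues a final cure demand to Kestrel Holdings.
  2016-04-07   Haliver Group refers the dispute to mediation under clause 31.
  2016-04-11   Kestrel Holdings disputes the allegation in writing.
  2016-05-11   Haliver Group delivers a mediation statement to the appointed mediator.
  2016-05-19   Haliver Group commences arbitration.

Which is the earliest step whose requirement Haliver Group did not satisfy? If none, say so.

Step 5

Step 1: 39 days after 2015-12-14 (when the breach is discovered) is 2016-01-22; done 2016-01-07 — timely.
Step 2: the earliest permitted date is 22 days after 2016-01-07 (when the default notice is delivered), i.e. 2016-01-29; 2016-02-05 is on or after that date.
Step 3: the window is 22–64 days after 2016-02-05 (when the itemised statement is provided), so 2016-02-27 through 2016-04-09; 2016-03-27 falls inside that range.
Step 4: 69 days after 2016-03-27 (when the final cure demand is issued) is 2016-06-04; done 2016-04-07 — timely.
Step 5: the window is 10–31 days after 2016-04-07 (when the dispute is referred to mediation), so 2016-04-17 through 2016-05-08; done 2016-05-11 — 3 days after the window closed.
The analysis stops there.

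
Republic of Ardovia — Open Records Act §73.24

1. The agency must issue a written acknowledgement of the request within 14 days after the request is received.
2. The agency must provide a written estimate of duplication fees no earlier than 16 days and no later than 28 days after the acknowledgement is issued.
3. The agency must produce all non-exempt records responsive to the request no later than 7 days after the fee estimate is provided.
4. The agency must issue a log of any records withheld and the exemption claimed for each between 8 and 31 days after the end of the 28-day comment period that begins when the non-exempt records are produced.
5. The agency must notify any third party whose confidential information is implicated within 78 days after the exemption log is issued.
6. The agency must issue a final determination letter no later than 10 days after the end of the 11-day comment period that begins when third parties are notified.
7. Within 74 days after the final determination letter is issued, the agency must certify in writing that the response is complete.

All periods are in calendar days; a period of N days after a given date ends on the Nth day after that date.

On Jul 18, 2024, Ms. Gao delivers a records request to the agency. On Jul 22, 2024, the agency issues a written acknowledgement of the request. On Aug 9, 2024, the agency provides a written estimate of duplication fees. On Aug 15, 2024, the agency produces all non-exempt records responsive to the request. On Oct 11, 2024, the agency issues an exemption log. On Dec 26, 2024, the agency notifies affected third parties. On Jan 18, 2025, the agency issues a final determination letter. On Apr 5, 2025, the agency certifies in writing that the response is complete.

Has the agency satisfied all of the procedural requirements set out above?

(1) due by Jul 18, 2024 + 14 days = Aug 1, 2024; completed Jul 22, 2024, before the deadline.
(2) the permitted window runs from Jul 22, 2024 + 16 = Aug 7, 2024 to Jul 22, 2024 + 28 = Aug 19, 2024; done Aug 9, 2024, which is between those dates.
(3) due by Aug 9, 2024 + 7 days = Aug 16, 2024; completed Aug 15, 2024, before the deadline.
(4) the permitted window runs from Sep 12, 2024 + 8 = Sep 20, 2024 to Sep 12, 2024 + 31 = Oct 13, 2024; done Oct 11, 2024, which is between those dates.
(5) due by Oct 11, 2024 + 78 days = Dec 28, 2024; Dec 26, 2024 is within that limit.
(6) due by Jan 6, 2025 + 10 days = Jan 16, 2025; not done until Jan 18, 2025, 2 days after the deadline.

No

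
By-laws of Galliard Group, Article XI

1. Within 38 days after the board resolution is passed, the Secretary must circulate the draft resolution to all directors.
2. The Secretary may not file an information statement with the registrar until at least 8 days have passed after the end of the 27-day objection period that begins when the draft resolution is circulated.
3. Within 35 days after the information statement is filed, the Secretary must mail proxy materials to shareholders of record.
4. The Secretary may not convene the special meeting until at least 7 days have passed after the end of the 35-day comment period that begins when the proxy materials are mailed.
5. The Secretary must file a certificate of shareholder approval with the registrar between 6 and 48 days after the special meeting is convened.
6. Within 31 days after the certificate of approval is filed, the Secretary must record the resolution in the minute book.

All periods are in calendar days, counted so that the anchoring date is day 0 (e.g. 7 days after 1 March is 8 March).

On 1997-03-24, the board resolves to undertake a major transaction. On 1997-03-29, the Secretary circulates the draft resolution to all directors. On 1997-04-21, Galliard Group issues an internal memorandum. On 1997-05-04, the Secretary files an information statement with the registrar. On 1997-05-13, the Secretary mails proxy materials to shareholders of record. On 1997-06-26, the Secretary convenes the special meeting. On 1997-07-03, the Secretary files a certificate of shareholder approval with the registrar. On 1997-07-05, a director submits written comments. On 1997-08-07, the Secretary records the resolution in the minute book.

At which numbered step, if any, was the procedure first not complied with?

(1) due by 1997-03-24 + 38 days = 1997-05-01; done 1997-03-29 — timely.
(2) permitted from 1997-04-25 + 8 days = 1997-05-03 onward; 1997-05-04 is on or after that date.
(3) due by 1997-05-04 + 35 days = 1997-06-08; done 1997-05-13 — timely.
(4) permitted from 1997-06-17 + 7 days = 1997-06-24 onward; done 1997-06-26 — permitted.
(5) the permitted window runs from 1997-06-26 + 6 = 1997-07-02 to 1997-06-26 + 48 = 1997-08-13; done 1997-07-03, which is between those dates.
(6) due by 1997-07-03 + 31 days = 1997-08-03; done 1997-08-07 — 4 days late.
That is the first point of non-compliance.

Step 6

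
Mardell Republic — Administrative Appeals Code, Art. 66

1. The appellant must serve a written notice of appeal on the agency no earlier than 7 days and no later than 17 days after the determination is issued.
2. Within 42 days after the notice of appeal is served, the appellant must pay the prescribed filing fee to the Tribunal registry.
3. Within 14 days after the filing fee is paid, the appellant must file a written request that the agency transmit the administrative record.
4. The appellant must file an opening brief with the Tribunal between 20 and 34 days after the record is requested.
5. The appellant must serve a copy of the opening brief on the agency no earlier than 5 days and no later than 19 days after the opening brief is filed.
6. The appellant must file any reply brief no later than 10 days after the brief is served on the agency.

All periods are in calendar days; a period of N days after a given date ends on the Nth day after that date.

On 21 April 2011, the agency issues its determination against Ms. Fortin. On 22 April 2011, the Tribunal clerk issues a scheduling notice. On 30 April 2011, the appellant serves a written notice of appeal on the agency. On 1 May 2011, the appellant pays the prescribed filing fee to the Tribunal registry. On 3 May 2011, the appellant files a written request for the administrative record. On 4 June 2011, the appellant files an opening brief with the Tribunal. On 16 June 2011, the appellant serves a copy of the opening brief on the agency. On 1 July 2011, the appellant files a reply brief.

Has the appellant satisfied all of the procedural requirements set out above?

Step 1: the window is 7–17 days after 21 April 2011 (when the determination is issued), so 28 April 2011 through 8 May 2011; 30 April 2011 falls inside that range.
Step 2: 42 days after 30 April 2011 (when the notice of appeal is served) is 11 June 2011; completed 1 May 2011, before the deadline.
Step 3: 14 days after 1 May 2011 (when the filing fee is paid) is 15 May 2011; completed 3 May 2011, before the deadline.
Step 4: the window is 20–34 days after 3 May 2011 (when the record is requested), so 23 May 2011 through 6 June 2011; done 4 June 2011, which is between those dates.
Step 5: the window is 5–19 days after 4 June 2011 (when the opening brief is filed), so 9 June 2011 through 23 June 2011; done 16 June 2011 — within the window.
Step 6: 10 days after 16 June 2011 (when the brief is served on the agency) is 26 June 2011; done 1 July 2011 — 5 days late.

No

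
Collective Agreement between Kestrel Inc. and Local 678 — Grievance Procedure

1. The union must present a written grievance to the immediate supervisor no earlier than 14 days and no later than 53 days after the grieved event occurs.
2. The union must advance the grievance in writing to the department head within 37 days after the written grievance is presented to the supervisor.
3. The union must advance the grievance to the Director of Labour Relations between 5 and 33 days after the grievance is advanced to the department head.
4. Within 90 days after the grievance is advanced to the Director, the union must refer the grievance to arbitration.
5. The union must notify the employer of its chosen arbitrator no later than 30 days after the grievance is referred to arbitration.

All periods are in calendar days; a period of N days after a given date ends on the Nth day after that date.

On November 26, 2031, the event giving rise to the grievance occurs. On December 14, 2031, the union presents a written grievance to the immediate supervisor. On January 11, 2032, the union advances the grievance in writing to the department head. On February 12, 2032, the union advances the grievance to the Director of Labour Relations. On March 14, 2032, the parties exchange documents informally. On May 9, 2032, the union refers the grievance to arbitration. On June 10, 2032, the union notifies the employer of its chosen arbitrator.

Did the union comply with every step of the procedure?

Step 1: the window is 14–53 days after November 26, 2031 (when the grieved event occurs), so December 10, 2031 through January 18, 2032; done December 14, 2031 — within the window.
Step 2: 37 days after December 14, 2031 (when the written grievance is presented to the supervisor) is January 20, 2032; completed January 11, 2032, before the deadline.
Step 3: the window is 5–33 days after January 11, 2032 (when the grievance is advanced to the department head), so January 16, 2032 through February 13, 2032; February 12, 2032 falls inside that range.
Step 4: 90 days after February 12, 2032 (when the grievance is advanced to the Director) is May 12, 2032; May 9, 2032 is within that limit.
Step 5: 30 days after May 9, 2032 (when the grievance is referred to arbitration) is June 8, 2032; not done until June 10, 2032, 2 days after the deadline.

No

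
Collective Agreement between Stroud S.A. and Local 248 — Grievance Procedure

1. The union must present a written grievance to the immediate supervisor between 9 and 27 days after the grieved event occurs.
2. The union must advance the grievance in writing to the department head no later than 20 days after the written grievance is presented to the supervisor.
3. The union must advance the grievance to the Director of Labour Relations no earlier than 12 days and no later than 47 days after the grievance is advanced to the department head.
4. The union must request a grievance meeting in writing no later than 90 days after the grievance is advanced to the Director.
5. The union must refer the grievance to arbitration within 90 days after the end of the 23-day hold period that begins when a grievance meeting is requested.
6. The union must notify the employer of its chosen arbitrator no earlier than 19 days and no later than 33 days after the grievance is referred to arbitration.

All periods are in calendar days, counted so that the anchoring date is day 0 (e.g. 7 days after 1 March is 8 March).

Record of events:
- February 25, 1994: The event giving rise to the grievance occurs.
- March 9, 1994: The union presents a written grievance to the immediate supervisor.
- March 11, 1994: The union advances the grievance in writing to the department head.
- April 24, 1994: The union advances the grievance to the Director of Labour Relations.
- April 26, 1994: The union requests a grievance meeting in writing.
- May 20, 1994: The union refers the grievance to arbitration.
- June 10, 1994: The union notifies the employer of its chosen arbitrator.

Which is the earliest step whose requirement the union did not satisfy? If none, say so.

None — every step was satisfied

(1) the permitted window runs from February 25, 1994 + 9 = March 6, 1994 to February 25, 1994 + 27 = March 24, 1994; done March 9, 1994 — within the window.
(2) due by March 9, 1994 + 20 days = March 29, 1994; completed March 11, 1994, before the deadline.
(3) the permitted window runs from March 11, 1994 + 12 = March 23, 1994 to March 11, 1994 + 47 = April 27, 1994; done April 24, 1994 — within the window.
(4) due by April 24, 1994 + 90 days = July 23, 1994; completed April 26, 1994, before the deadline.
(5) due by May 19, 1994 + 90 days = August 17, 1994; done May 20, 1994 — timely.
(6) the permitted window runs from May 20, 1994 + 19 = June 8, 1994 to May 20, 1994 + 33 = June 22, 1994; done June 10, 1994, which is between those dates.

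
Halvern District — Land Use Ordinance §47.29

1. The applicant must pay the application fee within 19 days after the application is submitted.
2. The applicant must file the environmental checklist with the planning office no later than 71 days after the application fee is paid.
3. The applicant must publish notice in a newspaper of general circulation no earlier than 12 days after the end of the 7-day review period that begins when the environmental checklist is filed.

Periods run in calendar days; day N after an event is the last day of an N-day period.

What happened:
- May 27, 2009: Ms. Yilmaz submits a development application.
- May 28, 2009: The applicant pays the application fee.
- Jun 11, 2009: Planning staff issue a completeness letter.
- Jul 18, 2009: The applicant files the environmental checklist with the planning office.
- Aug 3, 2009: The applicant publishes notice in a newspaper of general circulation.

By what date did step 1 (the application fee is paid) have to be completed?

Step 1 runs from May 27, 2009, when the application is submitted. 19 days after May 27, 2009 is Jun 15, 2009.

Jun 15, 2009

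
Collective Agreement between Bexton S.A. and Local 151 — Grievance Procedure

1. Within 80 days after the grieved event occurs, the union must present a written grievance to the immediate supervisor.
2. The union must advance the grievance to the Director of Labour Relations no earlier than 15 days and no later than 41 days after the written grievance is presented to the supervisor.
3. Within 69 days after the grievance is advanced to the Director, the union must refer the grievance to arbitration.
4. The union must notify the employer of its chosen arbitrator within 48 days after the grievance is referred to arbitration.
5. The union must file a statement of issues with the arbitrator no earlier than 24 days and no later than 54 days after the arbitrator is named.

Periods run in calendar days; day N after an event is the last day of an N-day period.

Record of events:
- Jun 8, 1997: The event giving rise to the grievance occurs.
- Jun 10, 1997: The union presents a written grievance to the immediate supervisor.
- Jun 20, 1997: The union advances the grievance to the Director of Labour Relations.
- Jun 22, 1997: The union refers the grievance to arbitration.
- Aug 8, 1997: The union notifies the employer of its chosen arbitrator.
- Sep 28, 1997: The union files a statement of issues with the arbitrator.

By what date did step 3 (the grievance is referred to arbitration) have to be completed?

Step 3 runs from Jun 20, 1997, when the grievance is advanced to the Director. 69 days after Jun 20, 1997 is Aug 28, 1997.

Aug 28, 1997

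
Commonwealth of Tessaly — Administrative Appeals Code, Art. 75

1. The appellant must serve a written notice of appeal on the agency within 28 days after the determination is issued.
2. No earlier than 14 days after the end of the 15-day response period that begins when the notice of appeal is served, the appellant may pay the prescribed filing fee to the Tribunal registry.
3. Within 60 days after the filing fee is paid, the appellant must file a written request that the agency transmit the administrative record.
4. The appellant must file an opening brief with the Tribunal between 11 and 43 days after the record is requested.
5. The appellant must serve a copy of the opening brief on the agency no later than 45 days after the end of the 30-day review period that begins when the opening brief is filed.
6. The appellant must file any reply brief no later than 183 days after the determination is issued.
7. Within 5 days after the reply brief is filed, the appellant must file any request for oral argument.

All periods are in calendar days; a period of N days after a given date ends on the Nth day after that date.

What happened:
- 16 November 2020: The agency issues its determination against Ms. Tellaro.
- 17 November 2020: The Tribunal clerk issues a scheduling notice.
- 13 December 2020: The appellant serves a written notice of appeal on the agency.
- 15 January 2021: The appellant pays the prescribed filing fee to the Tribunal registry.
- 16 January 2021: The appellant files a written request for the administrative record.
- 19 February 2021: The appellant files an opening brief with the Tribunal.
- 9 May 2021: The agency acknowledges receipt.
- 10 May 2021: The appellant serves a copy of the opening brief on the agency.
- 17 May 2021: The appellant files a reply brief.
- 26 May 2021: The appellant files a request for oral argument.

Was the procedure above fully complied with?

No

Step 1: 28 days after 16 November 2020 (when the determination is issued) is 14 December 2020; 13 December 2020 is within that limit.
Step 2: the earliest permitted date is 14 days after 28 December 2020 (end of the 15-day response period, which began when the notice of appeal is served on 13 December 2020), i.e. 11 January 2021; 15 January 2021 is on or after that date.
Step 3: 60 days after 15 January 2021 (when the filing fee is paid) is 16 March 2021; 16 January 2021 is within that limit.
Step 4: the window is 11–43 days after 16 January 2021 (when the record is requested), so 27 January 2021 through 28 February 2021; done 19 February 2021 — within the window.
Step 5: 45 days after 21 March 2021 (end of the 30-day review period, which began when the opening brief is filed on 19 February 2021) is 5 May 2021; not done until 10 May 2021, 5 days after the deadline.
Later steps need not be reached.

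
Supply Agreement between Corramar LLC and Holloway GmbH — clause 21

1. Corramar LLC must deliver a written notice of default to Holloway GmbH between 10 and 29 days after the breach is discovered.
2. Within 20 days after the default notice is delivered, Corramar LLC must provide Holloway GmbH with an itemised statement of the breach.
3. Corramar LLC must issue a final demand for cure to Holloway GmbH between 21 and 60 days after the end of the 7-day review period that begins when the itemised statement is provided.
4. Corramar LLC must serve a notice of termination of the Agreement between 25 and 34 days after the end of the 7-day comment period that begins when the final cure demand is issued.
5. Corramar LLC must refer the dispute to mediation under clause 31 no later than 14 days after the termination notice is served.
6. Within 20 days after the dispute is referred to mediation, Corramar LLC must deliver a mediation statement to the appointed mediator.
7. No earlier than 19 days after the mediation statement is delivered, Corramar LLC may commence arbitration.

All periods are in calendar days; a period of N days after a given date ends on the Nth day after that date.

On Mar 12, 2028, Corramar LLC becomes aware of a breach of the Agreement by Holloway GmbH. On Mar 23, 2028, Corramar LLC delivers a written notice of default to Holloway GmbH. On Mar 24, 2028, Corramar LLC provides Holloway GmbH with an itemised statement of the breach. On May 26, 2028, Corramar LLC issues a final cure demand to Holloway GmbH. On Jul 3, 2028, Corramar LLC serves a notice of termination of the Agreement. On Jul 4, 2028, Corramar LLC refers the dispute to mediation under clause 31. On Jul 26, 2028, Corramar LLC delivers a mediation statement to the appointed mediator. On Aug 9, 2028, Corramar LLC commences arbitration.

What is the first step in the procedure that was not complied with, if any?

Step 1 — 10 and 29 days from Mar 12, 2028 (when the breach is discovered) are Mar 22, 2028 and Apr 10, 2028 respectively; done Mar 23, 2028 — within the window.
Step 2 — counting 20 days from Mar 23, 2028 (when the default notice is delivered) gives a deadline of Apr 12, 2028; Mar 24, 2028 is within that limit.
Step 3 — 21 and 60 days from Mar 31, 2028 (end of the 7-day review period, which began when the itemised statement is provided on Mar 24, 2028) are Apr 21, 2028 and May 30, 2028 respectively; May 26, 2028 falls inside that range.
Step 4 — 25 and 34 days from Jun 2, 2028 (end of the 7-day comment period, which began when the final cure demand is issued on May 26, 2028) are Jun 27, 2028 and Jul 6, 2028 respectively; Jul 3, 2028 falls inside that range.
Step 5 — counting 14 days from Jul 3, 2028 (when the termination notice is served) gives a deadline of Jul 17, 2028; Jul 4, 2028 is within that limit.
Step 6 — counting 20 days from Jul 4, 2028 (when the dispute is referred to mediation) gives a deadline of Jul 24, 2028; not done until Jul 26, 2028, 2 days after the deadline.

Step 6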